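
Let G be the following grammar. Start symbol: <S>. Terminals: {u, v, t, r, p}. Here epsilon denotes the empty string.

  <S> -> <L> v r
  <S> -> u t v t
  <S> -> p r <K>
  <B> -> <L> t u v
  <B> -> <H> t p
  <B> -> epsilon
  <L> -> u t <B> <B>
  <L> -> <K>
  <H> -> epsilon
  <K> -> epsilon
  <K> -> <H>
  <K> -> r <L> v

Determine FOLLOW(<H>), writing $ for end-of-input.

FIRST(<H>) = {epsilon}
FIRST(<K>) = {epsilon, r}  (via <H>)
FIRST(<L>) = {epsilon, r, u}  (via <K>)
FIRST(<S>) = {p, r, u, v}  (via <L> v r)
FIRST(<B>) = {epsilon, r, t, u}  (via <L> t u v, <H> t p)
FOLLOW(<S>) includes $ since <S> is the start symbol.
FOLLOW(<S>): <S> appears on no right-hand side. Thus FOLLOW(<S>) = {$}.
FOLLOW(<L>): in <S>-><L> v r, <L> is followed by v r with FIRST {v}; in <B>-><L> t u v, <L> is followed by t u v with FIRST {t}; in <K>->r <L> v, <L> is followed by v with FIRST {v}. Thus FOLLOW(<L>) = {t, v}.
FOLLOW(<B>): in <L>->u t <B> <B> (occurrence 1), <B> is followed by <B> with FIRST {epsilon, r, t, u}; in <L>->u t <B> <B> (occurrence 1), the suffix after <B> is nullable, so FOLLOW(<B>) ⊇ FOLLOW(<L>) = {t, v}; in <L>->u t <B> <B> (occurrence 2), the suffix after <B> is empty, so FOLLOW(<B>) ⊇ FOLLOW(<L>) = {t, v}. Thus FOLLOW(<B>) = {r, t, u, v}.
FOLLOW(<K>): in <S>->p r <K>, the suffix after <K> is empty, so FOLLOW(<K>) ⊇ FOLLOW(<S>) = {$}; in <L>-><K>, the suffix after <K> is empty, so FOLLOW(<K>) ⊇ FOLLOW(<L>) = {t, v}. Thus FOLLOW(<K>) = {$, t, v}.
FOLLOW(<H>): in <B>-><H> t p, <H> is followed by t p with FIRST {t}; in <K>-><H>, the suffix after <H> is empty, so FOLLOW(<H>) ⊇ FOLLOW(<K>) = {$, t, v}. Thus FOLLOW(<H>) = {$, t, v}.

{$, t, v}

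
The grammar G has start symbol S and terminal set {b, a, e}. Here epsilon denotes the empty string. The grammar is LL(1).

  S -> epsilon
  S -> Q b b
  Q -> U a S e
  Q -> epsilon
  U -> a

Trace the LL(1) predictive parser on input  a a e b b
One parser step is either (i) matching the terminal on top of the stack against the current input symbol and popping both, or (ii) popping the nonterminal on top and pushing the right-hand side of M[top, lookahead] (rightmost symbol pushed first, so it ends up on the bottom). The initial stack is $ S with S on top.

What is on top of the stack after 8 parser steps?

     Stack          Input        Action
  1  $ S            a a e b b $  expand S -> Q b b
  2  $ b b Q        a a e b b $  expand Q -> U a S e
  3  $ b b e S a U  a a e b b $  expand U -> a
  4  $ b b e S a a  a a e b b $  match a
  5  $ b b e S a    a e b b $    match a
  6  $ b b e S      e b b $      expand S -> epsilon
  7  $ b b e        e b b $      match e
  8  $ b b          b b $        match b
Stack after step 8: $ b (top = b).

b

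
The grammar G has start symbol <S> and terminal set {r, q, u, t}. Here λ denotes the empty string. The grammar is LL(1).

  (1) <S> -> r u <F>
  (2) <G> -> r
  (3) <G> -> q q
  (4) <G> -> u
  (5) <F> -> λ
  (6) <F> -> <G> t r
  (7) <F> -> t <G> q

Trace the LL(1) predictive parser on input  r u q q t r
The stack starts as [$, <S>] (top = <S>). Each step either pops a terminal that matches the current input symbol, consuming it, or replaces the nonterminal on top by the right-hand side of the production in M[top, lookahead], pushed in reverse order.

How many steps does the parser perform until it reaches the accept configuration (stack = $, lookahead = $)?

9

     Stack      Input          Action
  1  $ <S>      r u q q t r $  expand <S> -> r u <F>
  2  $ <F> u r  r u q q t r $  match r
  3  $ <F> u    u q q t r $    match u
  4  $ <F>      q q t r $      expand <F> -> <G> t r
  5  $ r t <G>  q q t r $      expand <G> -> q q
  6  $ r t q q  q q t r $      match q
  7  $ r t q    q t r $        match q
  8  $ r t      t r $          match t
  9  $ r        r $            match r
Accept reached after 9 steps.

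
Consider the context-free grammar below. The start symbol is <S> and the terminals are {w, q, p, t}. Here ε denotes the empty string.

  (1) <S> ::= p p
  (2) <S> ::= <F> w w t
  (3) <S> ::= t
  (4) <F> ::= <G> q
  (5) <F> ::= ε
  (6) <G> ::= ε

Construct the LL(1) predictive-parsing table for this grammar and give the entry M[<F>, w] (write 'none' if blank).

<F> ::= ε

FIRST(<G>) = {ε}
FIRST(<F>) = {ε, q}  (via <G> q)
FIRST(<S>) = {p, q, t, w}  (via <F> w w t)
FOLLOW(<S>) includes $ since <S> is the start symbol.
FOLLOW(<F>): in <S>::=<F> w w t, <F> is followed by w w t with FIRST {w}. Thus FOLLOW(<F>) = {w}.
For <F> ::= <G> q: FIRST(<G> q) = {q}, so it goes in M[<F>, t] for t ∈ {q}.
For <F> ::= ε: FIRST(ε) = {ε}, so it goes in M[<F>, t] for t ∈ {}; since ε ∈ FIRST, also for every t ∈ FOLLOW(<F>) = {w}.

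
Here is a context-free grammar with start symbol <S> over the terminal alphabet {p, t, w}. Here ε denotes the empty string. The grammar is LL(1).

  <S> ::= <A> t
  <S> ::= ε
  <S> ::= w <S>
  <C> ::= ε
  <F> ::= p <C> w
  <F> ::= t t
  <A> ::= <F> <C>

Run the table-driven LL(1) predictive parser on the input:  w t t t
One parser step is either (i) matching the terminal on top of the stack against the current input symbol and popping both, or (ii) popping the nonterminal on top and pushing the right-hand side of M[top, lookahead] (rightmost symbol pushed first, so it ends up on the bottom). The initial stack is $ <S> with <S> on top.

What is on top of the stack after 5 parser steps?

     Stack        Input      Action
  1  $ <S>        w t t t $  expand <S> ::= w <S>
  2  $ <S> w      w t t t $  match w
  3  $ <S>        t t t $    expand <S> ::= <A> t
  4  $ t <A>      t t t $    expand <A> ::= <F> <C>
  5  $ t <C> <F>  t t t $    expand <F> ::= t t
Stack after step 5: $ t <C> t t (top = t).

t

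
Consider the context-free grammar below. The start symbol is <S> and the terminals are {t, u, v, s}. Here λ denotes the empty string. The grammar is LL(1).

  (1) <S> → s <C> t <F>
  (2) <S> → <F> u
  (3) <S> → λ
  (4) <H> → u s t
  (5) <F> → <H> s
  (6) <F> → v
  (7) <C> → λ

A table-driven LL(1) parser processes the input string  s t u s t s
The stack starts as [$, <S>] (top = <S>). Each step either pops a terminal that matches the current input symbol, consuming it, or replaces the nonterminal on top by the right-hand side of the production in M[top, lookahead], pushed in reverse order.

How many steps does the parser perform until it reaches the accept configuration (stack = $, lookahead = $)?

10

      Stack          Input          Action
   1  $ <S>          s t u s t s $  expand <S> → s <C> t <F>
   2  $ <F> t <C> s  s t u s t s $  match s
   3  $ <F> t <C>    t u s t s $    expand <C> → λ
   4  $ <F> t        t u s t s $    match t
   5  $ <F>          u s t s $      expand <F> → <H> s
   6  $ s <H>        u s t s $      expand <H> → u s t
   7  $ s t s u      u s t s $      match u
   8  $ s t s        s t s $        match s
   9  $ s t          t s $          match t
  10  $ s            s $            match s
Accept reached after 10 steps.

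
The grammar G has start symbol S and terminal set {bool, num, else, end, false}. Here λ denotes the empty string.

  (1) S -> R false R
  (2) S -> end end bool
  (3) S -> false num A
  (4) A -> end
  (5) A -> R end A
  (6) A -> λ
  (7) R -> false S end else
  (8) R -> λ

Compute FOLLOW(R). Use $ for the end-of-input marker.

FIRST(R) = {λ, false}
FIRST(S) = {end, false}  (via R false R)
FIRST(A) = {λ, end, false}  (via R end A)
FOLLOW(S) includes $ since S is the start symbol.
FOLLOW(S): in R->false S end else, S is followed by end else with FIRST {end}. Thus FOLLOW(S) = {$, end}.
FOLLOW(A): in S->false num A, the suffix after A is empty, so FOLLOW(A) ⊇ FOLLOW(S) = {$, end}; in A->R end A, the suffix after A is empty (adds nothing new). Thus FOLLOW(A) = {$, end}.
FOLLOW(R): in S->R false R (occurrence 1), R is followed by false R with FIRST {false}; in S->R false R (occurrence 2), the suffix after R is empty, so FOLLOW(R) ⊇ FOLLOW(S) = {$, end}; in A->R end A, R is followed by end A with FIRST {end}. Thus FOLLOW(R) = {$, end, false}.

{$, end, false}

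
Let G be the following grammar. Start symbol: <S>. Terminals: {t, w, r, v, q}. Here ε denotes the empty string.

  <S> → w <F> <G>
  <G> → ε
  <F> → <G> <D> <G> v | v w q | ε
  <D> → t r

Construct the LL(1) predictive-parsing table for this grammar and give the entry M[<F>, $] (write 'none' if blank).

FIRST(<S>): from <S>→w <F> <G> we get {w}. So FIRST(<S>) = {w}.
FIRST(<G>): from <G>→ε we get {ε}. So FIRST(<G>) = {ε}.
FIRST(<D>): from <D>→t r we get {t}. So FIRST(<D>) = {t}.
FIRST(<F>): from <F>→<G> <D> <G> v we get {t}; from <F>→v w q we get {v}; from <F>→ε we get {ε}. So FIRST(<F>) = {ε, t, v}.
FOLLOW(<S>) includes $ since <S> is the start symbol.
FOLLOW(<S>): <S> appears on no right-hand side. Thus FOLLOW(<S>) = {$}.
FOLLOW(<F>): in <S>→w <F> <G>, <F> is followed by <G> with FIRST {ε}; in <S>→w <F> <G>, the suffix after <F> is nullable, so FOLLOW(<F>) ⊇ FOLLOW(<S>) = {$}. Thus FOLLOW(<F>) = {$}.
For <F> → <G> <D> <G> v: FIRST(<G> <D> <G> v) = {t}, so it goes in M[<F>, t] for t ∈ {t}.
For <F> → v w q: FIRST(v w q) = {v}, so it goes in M[<F>, t] for t ∈ {v}.
For <F> → ε: FIRST(ε) = {ε}, so it goes in M[<F>, t] for t ∈ {}; since ε ∈ FIRST, also for every t ∈ FOLLOW(<F>) = {$}.

<F> → ε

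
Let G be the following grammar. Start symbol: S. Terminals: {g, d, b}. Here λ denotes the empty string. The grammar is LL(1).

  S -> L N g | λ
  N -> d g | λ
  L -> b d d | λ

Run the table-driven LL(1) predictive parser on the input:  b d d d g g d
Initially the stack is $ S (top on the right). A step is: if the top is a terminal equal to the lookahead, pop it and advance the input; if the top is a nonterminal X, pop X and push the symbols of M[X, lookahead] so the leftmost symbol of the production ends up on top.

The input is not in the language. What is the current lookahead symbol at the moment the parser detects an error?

step 1: stack=$ S  input=b d d d g g d $  — expand S -> L N g
step 2: stack=$ g N L  input=b d d d g g d $  — expand L -> b d d
step 3: stack=$ g N d d b  input=b d d d g g d $  — match b
step 4: stack=$ g N d d  input=d d d g g d $  — match d
step 5: stack=$ g N d  input=d d g g d $  — match d
step 6: stack=$ g N  input=d g g d $  — expand N -> d g
step 7: stack=$ g g d  input=d g g d $  — match d
step 8: stack=$ g g  input=g g d $  — match g
step 9: stack=$ g  input=g d $  — match g
step 10: stack=$  input=d $  — error: stack empty but input remains

d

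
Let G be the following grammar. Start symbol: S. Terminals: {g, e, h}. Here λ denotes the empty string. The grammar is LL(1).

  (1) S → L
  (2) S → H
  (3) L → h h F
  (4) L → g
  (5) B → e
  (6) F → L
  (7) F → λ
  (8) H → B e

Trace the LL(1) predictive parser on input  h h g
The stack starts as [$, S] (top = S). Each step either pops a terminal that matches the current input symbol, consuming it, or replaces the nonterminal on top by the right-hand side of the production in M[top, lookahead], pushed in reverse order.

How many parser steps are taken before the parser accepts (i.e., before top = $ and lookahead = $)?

step 1: stack=$ S  input=h h g $  — expand S → L
step 2: stack=$ L  input=h h g $  — expand L → h h F
step 3: stack=$ F h h  input=h h g $  — match h
step 4: stack=$ F h  input=h g $  — match h
step 5: stack=$ F  input=g $  — expand F → L
step 6: stack=$ L  input=g $  — expand L → g
step 7: stack=$ g  input=g $  — match g
Accept reached after 7 steps.

7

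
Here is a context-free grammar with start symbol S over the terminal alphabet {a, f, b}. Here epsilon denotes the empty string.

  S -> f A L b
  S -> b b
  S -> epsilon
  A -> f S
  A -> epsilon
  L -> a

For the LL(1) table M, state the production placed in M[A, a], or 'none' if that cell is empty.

FIRST(S): from S->f A L b we get {f}; from S->b b we get {b}; from S->epsilon we get {epsilon}. So FIRST(S) = {epsilon, b, f}.
FIRST(A): from A->f S we get {f}; from A->epsilon we get {epsilon}. So FIRST(A) = {epsilon, f}.
FIRST(L): from L->a we get {a}. So FIRST(L) = {a}.
FOLLOW(S) includes $ since S is the start symbol.
FOLLOW(A): in S->f A L b, A is followed by L b with FIRST {a}. Thus FOLLOW(A) = {a}.
For A -> f S: FIRST(f S) = {f}, so it goes in M[A, t] for t ∈ {f}.
For A -> epsilon: FIRST(epsilon) = {epsilon}, so it goes in M[A, t] for t ∈ {}; since epsilon ∈ FIRST, also for every t ∈ FOLLOW(A) = {a}.

A -> epsilon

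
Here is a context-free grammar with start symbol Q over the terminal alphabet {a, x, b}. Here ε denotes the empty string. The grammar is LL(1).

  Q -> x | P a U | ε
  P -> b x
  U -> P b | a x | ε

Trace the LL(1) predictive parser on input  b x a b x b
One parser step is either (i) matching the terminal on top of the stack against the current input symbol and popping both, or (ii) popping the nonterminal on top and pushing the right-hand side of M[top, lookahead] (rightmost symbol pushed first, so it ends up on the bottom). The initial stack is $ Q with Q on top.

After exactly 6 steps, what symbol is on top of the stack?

P

     Stack      Input          Action
  1  $ Q        b x a b x b $  expand Q -> P a U
  2  $ U a P    b x a b x b $  expand P -> b x
  3  $ U a x b  b x a b x b $  match b
  4  $ U a x    x a b x b $    match x
  5  $ U a      a b x b $      match a
  6  $ U        b x b $        expand U -> P b
Stack after step 6: $ b P (top = P).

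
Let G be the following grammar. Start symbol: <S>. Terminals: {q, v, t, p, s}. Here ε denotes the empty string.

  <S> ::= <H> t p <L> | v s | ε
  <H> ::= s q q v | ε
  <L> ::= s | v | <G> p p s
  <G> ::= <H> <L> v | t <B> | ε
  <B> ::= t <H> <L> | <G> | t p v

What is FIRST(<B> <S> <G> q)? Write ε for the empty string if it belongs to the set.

{p, q, s, t, v}

FIRST(<H>) = {ε, s}
FIRST(<S>) = {ε, s, t, v}  (via <H> t p <L>)
FIRST(<L>) = {p, s, t, v}  (via <G> p p s)
FIRST(<G>) = {ε, p, s, t, v}  (via <H> <L> v)
FIRST(<B>) = {ε, p, s, t, v}  (via <G>)
FIRST(<B> <S> <G> q): take FIRST of each symbol in turn, carrying on past any symbol whose FIRST contains ε; result {p, q, s, t, v}.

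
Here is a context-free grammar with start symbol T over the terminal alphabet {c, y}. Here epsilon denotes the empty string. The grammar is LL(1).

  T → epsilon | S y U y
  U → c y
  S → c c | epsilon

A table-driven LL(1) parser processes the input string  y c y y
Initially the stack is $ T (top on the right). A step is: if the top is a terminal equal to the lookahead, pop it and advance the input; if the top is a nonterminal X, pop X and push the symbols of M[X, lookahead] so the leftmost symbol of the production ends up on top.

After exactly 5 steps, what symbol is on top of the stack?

     Stack      Input      Action
  1  $ T        y c y y $  expand T → S y U y
  2  $ y U y S  y c y y $  expand S → epsilon
  3  $ y U y    y c y y $  match y
  4  $ y U      c y y $    expand U → c y
  5  $ y y c    c y y $    match c
Stack after step 5: $ y y (top = y).

y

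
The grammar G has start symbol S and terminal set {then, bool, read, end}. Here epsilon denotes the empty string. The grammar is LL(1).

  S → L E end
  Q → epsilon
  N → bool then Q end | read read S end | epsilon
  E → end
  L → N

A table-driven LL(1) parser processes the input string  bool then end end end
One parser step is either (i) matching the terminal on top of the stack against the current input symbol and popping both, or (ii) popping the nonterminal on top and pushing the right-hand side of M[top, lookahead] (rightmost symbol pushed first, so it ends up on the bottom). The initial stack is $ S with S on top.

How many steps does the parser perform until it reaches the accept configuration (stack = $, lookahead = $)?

10

      Stack                    Input                    Action
   1  $ S                      bool then end end end $  expand S → L E end
   2  $ end E L                bool then end end end $  expand L → N
   3  $ end E N                bool then end end end $  expand N → bool then Q end
   4  $ end E end Q then bool  bool then end end end $  match bool
   5  $ end E end Q then       then end end end $       match then
   6  $ end E end Q            end end end $            expand Q → epsilon
   7  $ end E end              end end end $            match end
   8  $ end E                  end end $                expand E → end
   9  $ end end                end end $                match end
  10  $ end                    end $                    match end
Accept reached after 10 steps.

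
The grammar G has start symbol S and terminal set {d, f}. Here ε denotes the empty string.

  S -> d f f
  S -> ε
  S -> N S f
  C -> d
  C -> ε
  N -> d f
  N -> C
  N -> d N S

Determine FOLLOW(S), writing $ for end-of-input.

FIRST(C) = {ε, d}
FIRST(N) = {ε, d}  (via C)
FIRST(S) = {ε, d, f}  (via N S f)
FOLLOW(S) includes $ since S is the start symbol.
FOLLOW(N): in S->N S f, N is followed by S f with FIRST {d, f}; in N->d N S, N is followed by S with FIRST {ε, d, f}; in N->d N S, the suffix after N is nullable (adds nothing new). Thus FOLLOW(N) = {d, f}.
FOLLOW(S): in S->N S f, S is followed by f with FIRST {f}; in N->d N S, the suffix after S is empty, so FOLLOW(S) ⊇ FOLLOW(N) = {d, f}. Thus FOLLOW(S) = {$, d, f}.
FOLLOW(C): in N->C, the suffix after C is empty, so FOLLOW(C) ⊇ FOLLOW(N) = {d, f}. Thus FOLLOW(C) = {d, f}.

{$, d, f}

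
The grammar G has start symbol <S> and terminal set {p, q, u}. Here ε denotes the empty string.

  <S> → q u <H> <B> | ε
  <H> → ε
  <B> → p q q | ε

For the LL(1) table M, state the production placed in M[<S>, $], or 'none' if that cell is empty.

<S> → ε

FIRST(<S>): from <S>→q u <H> <B> we get {q}; from <S>→ε we get {ε}. So FIRST(<S>) = {ε, q}.
FIRST(<H>): from <H>→ε we get {ε}. So FIRST(<H>) = {ε}.
FIRST(<B>): from <B>→p q q we get {p}; from <B>→ε we get {ε}. So FIRST(<B>) = {ε, p}.
FOLLOW(<S>) includes $ since <S> is the start symbol.
FOLLOW(<S>): <S> appears on no right-hand side. Thus FOLLOW(<S>) = {$}.
For <S> → q u <H> <B>: FIRST(q u <H> <B>) = {q}, so it goes in M[<S>, t] for t ∈ {q}.
For <S> → ε: FIRST(ε) = {ε}, so it goes in M[<S>, t] for t ∈ {}; since ε ∈ FIRST, also for every t ∈ FOLLOW(<S>) = {$}.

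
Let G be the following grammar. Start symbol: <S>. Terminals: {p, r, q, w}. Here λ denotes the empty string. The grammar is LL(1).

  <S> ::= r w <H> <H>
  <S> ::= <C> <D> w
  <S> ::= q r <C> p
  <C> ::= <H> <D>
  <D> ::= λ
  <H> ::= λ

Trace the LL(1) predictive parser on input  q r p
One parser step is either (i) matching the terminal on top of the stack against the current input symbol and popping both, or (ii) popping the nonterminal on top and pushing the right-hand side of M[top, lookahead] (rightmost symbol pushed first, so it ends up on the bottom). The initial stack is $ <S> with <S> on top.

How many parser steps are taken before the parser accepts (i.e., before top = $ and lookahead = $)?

7

step 1: stack=$ <S>  input=q r p $  — expand <S> ::= q r <C> p
step 2: stack=$ p <C> r q  input=q r p $  — match q
step 3: stack=$ p <C> r  input=r p $  — match r
step 4: stack=$ p <C>  input=p $  — expand <C> ::= <H> <D>
step 5: stack=$ p <D> <H>  input=p $  — expand <H> ::= λ
step 6: stack=$ p <D>  input=p $  — expand <D> ::= λ
step 7: stack=$ p  input=p $  — match p
Accept reached after 7 steps.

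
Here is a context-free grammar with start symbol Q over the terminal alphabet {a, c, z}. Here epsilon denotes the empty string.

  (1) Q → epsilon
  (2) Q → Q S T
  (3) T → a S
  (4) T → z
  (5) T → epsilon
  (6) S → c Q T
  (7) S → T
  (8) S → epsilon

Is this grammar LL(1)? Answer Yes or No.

FIRST(Q) = {epsilon, a, c, z}
FIRST(T) = {epsilon, a, z}
FIRST(S) = {epsilon, a, c, z}
FOLLOW(Q) = {$, a, c, z}
FOLLOW(T) = {$, a, c, z}
FOLLOW(S) = {$, a, c, z}
Cell M[Q, $] receives both Q → epsilon and Q → Q S T — the grammar is not LL(1).

No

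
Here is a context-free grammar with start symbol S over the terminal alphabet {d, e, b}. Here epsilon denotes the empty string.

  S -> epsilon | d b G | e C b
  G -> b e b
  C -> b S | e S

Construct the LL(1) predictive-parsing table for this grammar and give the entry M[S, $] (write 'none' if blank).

S -> epsilon

FIRST(S) = {epsilon, d, e}
FIRST(G) = {b}
FIRST(C) = {b, e}
FOLLOW(S) includes $ since S is the start symbol.
FOLLOW(C): in S->e C b, C is followed by b with FIRST {b}. Thus FOLLOW(C) = {b}.
FOLLOW(S): in C->b S, the suffix after S is empty, so FOLLOW(S) ⊇ FOLLOW(C) = {b}; in C->e S, the suffix after S is empty, so FOLLOW(S) ⊇ FOLLOW(C) = {b}. Thus FOLLOW(S) = {$, b}.
For S -> epsilon: FIRST(epsilon) = {epsilon}, so it goes in M[S, t] for t ∈ {}; since epsilon ∈ FIRST, also for every t ∈ FOLLOW(S) = {$, b}.
For S -> d b G: FIRST(d b G) = {d}, so it goes in M[S, t] for t ∈ {d}.
For S -> e C b: FIRST(e C b) = {e}, so it goes in M[S, t] for t ∈ {e}.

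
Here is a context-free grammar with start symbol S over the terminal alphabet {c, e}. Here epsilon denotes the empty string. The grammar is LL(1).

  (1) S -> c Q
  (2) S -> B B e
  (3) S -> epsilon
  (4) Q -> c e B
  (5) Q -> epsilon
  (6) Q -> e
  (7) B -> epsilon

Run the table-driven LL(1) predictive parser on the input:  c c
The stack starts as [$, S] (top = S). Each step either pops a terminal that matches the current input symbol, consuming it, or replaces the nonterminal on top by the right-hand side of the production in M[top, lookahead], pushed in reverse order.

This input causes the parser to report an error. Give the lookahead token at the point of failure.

step 1: stack=$ S  input=c c $  — expand S -> c Q
step 2: stack=$ Q c  input=c c $  — match c
step 3: stack=$ Q  input=c $  — expand Q -> c e B
step 4: stack=$ B e c  input=c $  — match c
step 5: stack=$ B e  input=$  — error: top is terminal e but lookahead is $

$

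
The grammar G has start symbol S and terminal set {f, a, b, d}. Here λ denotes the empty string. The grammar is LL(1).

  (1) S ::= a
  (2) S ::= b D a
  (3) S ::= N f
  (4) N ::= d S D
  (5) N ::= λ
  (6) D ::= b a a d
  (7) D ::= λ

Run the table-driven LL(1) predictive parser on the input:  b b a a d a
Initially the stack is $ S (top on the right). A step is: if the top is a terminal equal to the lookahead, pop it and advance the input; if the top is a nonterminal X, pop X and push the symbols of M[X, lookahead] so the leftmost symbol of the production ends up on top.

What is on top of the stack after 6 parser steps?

d

     Stack        Input          Action
  1  $ S          b b a a d a $  expand S ::= b D a
  2  $ a D b      b b a a d a $  match b
  3  $ a D        b a a d a $    expand D ::= b a a d
  4  $ a d a a b  b a a d a $    match b
  5  $ a d a a    a a d a $      match a
  6  $ a d a      a d a $        match a
Stack after step 6: $ a d (top = d).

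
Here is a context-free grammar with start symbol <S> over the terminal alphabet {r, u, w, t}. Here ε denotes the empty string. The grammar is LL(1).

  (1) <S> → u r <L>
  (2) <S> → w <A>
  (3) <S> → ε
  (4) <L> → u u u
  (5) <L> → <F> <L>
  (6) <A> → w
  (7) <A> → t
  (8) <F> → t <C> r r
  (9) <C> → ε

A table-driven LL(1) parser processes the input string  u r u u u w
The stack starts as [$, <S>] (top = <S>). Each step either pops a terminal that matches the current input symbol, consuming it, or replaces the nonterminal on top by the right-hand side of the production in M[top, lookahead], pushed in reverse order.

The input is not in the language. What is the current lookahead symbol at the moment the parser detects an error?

w

     Stack      Input          Action
  1  $ <S>      u r u u u w $  expand <S> → u r <L>
  2  $ <L> r u  u r u u u w $  match u
  3  $ <L> r    r u u u w $    match r
  4  $ <L>      u u u w $      expand <L> → u u u
  5  $ u u u    u u u w $      match u
  6  $ u u      u u w $        match u
  7  $ u        u w $          match u
  8  $          w $            error: stack empty but input remains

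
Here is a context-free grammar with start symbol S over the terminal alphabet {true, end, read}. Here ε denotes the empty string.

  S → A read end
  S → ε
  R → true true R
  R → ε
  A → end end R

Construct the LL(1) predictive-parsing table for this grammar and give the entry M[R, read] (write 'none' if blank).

FIRST(R) = {ε, true}
FIRST(A) = {end}
FIRST(S) = {ε, end}  (via A read end)
FOLLOW(S) includes $ since S is the start symbol.
FOLLOW(A): in S→A read end, A is followed by read end with FIRST {read}. Thus FOLLOW(A) = {read}.
FOLLOW(R): in R→true true R, the suffix after R is empty (adds nothing new); in A→end end R, the suffix after R is empty, so FOLLOW(R) ⊇ FOLLOW(A) = {read}. Thus FOLLOW(R) = {read}.
For R → true true R: FIRST(true true R) = {true}, so it goes in M[R, t] for t ∈ {true}.
For R → ε: FIRST(ε) = {ε}, so it goes in M[R, t] for t ∈ {}; since ε ∈ FIRST, also for every t ∈ FOLLOW(R) = {read}.

R → ε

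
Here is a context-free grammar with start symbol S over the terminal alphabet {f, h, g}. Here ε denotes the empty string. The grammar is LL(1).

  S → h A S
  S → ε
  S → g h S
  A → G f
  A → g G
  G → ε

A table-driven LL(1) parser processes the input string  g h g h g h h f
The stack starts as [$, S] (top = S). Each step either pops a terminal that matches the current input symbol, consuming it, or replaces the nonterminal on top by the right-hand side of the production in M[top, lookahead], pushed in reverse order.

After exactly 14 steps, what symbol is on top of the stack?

S

      Stack    Input              Action
   1  $ S      g h g h g h h f $  expand S → g h S
   2  $ S h g  g h g h g h h f $  match g
   3  $ S h    h g h g h h f $    match h
   4  $ S      g h g h h f $      expand S → g h S
   5  $ S h g  g h g h h f $      match g
   6  $ S h    h g h h f $        match h
   7  $ S      g h h f $          expand S → g h S
   8  $ S h g  g h h f $          match g
   9  $ S h    h h f $            match h
  10  $ S      h f $              expand S → h A S
  11  $ S A h  h f $              match h
  12  $ S A    f $                expand A → G f
  13  $ S f G  f $                expand G → ε
  14  $ S f    f $                match f
Stack after step 14: $ S (top = S).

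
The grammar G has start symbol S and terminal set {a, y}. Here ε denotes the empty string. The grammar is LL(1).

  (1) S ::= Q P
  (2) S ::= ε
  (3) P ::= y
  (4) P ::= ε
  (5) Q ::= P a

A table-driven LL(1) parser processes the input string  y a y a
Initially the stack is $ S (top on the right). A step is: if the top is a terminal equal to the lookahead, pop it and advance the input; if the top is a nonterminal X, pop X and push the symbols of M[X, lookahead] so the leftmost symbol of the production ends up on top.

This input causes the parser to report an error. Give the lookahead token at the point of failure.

a

     Stack    Input      Action
  1  $ S      y a y a $  expand S ::= Q P
  2  $ P Q    y a y a $  expand Q ::= P a
  3  $ P a P  y a y a $  expand P ::= y
  4  $ P a y  y a y a $  match y
  5  $ P a    a y a $    match a
  6  $ P      y a $      expand P ::= y
  7  $ y      y a $      match y
  8  $        a $        error: stack empty but input remains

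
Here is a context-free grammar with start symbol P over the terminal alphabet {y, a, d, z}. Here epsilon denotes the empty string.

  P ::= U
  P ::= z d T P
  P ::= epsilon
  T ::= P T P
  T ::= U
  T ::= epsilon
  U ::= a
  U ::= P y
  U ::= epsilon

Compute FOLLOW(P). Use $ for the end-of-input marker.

{$, a, y, z}

FIRST(P) = {epsilon, a, y, z}  (via U)
FIRST(U) = {epsilon, a, y, z}  (via P y)
FIRST(T) = {epsilon, a, y, z}  (via P T P, U)
FOLLOW(P) includes $ since P is the start symbol.
FOLLOW(P): in P::=z d T P, the suffix after P is empty (adds nothing new); in T::=P T P (occurrence 1), P is followed by T P with FIRST {epsilon, a, y, z}; in T::=P T P (occurrence 1), the suffix after P is nullable, so FOLLOW(P) ⊇ FOLLOW(T) = {$, a, y, z}; in T::=P T P (occurrence 2), the suffix after P is empty, so FOLLOW(P) ⊇ FOLLOW(T) = {$, a, y, z}; in U::=P y, P is followed by y with FIRST {y}. Thus FOLLOW(P) = {$, a, y, z}.
FOLLOW(T): in P::=z d T P, T is followed by P with FIRST {epsilon, a, y, z}; in P::=z d T P, the suffix after T is nullable, so FOLLOW(T) ⊇ FOLLOW(P) = {$, a, y, z}; in T::=P T P, T is followed by P with FIRST {epsilon, a, y, z}; in T::=P T P, the suffix after T is nullable (adds nothing new). Thus FOLLOW(T) = {$, a, y, z}.
FOLLOW(U): in P::=U, the suffix after U is empty, so FOLLOW(U) ⊇ FOLLOW(P) = {$, a, y, z}; in T::=U, the suffix after U is empty, so FOLLOW(U) ⊇ FOLLOW(T) = {$, a, y, z}. Thus FOLLOW(U) = {$, a, y, z}.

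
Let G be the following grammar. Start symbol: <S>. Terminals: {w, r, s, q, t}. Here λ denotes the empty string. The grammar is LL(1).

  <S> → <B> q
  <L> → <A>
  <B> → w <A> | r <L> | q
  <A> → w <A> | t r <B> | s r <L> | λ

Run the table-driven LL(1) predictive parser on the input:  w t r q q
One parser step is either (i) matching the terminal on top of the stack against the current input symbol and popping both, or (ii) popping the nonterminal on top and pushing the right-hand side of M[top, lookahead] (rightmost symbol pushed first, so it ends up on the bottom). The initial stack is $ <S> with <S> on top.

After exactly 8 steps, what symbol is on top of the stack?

q

step 1: stack=$ <S>  input=w t r q q $  — expand <S> → <B> q
step 2: stack=$ q <B>  input=w t r q q $  — expand <B> → w <A>
step 3: stack=$ q <A> w  input=w t r q q $  — match w
step 4: stack=$ q <A>  input=t r q q $  — expand <A> → t r <B>
step 5: stack=$ q <B> r t  input=t r q q $  — match t
step 6: stack=$ q <B> r  input=r q q $  — match r
step 7: stack=$ q <B>  input=q q $  — expand <B> → q
step 8: stack=$ q q  input=q q $  — match q
Stack after step 8: $ q (top = q).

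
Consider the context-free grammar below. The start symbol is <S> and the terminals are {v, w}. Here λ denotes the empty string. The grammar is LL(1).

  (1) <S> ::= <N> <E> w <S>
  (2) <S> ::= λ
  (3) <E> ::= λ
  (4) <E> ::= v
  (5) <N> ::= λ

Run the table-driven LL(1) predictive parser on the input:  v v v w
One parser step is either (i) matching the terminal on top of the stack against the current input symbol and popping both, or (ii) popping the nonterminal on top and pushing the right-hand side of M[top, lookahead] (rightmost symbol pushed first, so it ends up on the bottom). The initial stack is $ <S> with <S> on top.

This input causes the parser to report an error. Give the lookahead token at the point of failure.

v

     Stack            Input      Action
  1  $ <S>            v v v w $  expand <S> ::= <N> <E> w <S>
  2  $ <S> w <E> <N>  v v v w $  expand <N> ::= λ
  3  $ <S> w <E>      v v v w $  expand <E> ::= v
  4  $ <S> w v        v v v w $  match v
  5  $ <S> w          v v w $    error: top is terminal w but lookahead is v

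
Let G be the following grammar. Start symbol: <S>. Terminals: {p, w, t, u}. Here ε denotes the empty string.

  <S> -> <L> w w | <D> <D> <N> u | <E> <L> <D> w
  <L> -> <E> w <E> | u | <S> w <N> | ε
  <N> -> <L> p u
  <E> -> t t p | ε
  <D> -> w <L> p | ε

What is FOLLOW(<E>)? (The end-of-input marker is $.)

{p, t, u, w}

FIRST(<E>) = {ε, t}
FIRST(<D>) = {ε, w}
FIRST(<S>) = {p, t, u, w}  (via <L> w w, <D> <D> <N> u, <E> <L> <D> w)
FIRST(<L>) = {ε, p, t, u, w}  (via <E> w <E>, <S> w <N>)
FIRST(<N>) = {p, t, u, w}  (via <L> p u)
FOLLOW(<S>) includes $ since <S> is the start symbol.
FOLLOW(<S>): in <L>-><S> w <N>, <S> is followed by w <N> with FIRST {w}. Thus FOLLOW(<S>) = {$, w}.
FOLLOW(<L>): in <S>-><L> w w, <L> is followed by w w with FIRST {w}; in <S>-><E> <L> <D> w, <L> is followed by <D> w with FIRST {w}; in <N>-><L> p u, <L> is followed by p u with FIRST {p}; in <D>->w <L> p, <L> is followed by p with FIRST {p}. Thus FOLLOW(<L>) = {p, w}.
FOLLOW(<N>): in <S>-><D> <D> <N> u, <N> is followed by u with FIRST {u}; in <L>-><S> w <N>, the suffix after <N> is empty, so FOLLOW(<N>) ⊇ FOLLOW(<L>) = {p, w}. Thus FOLLOW(<N>) = {p, u, w}.
FOLLOW(<E>): in <S>-><E> <L> <D> w, <E> is followed by <L> <D> w with FIRST {p, t, u, w}; in <L>-><E> w <E> (occurrence 1), <E> is followed by w <E> with FIRST {w}; in <L>-><E> w <E> (occurrence 2), the suffix after <E> is empty, so FOLLOW(<E>) ⊇ FOLLOW(<L>) = {p, w}. Thus FOLLOW(<E>) = {p, t, u, w}.
FOLLOW(<D>): in <S>-><D> <D> <N> u (occurrence 1), <D> is followed by <D> <N> u with FIRST {p, t, u, w}; in <S>-><D> <D> <N> u (occurrence 2), <D> is followed by <N> u with FIRST {p, t, u, w}; in <S>-><E> <L> <D> w, <D> is followed by w with FIRST {w}. Thus FOLLOW(<D>) = {p, t, u, w}.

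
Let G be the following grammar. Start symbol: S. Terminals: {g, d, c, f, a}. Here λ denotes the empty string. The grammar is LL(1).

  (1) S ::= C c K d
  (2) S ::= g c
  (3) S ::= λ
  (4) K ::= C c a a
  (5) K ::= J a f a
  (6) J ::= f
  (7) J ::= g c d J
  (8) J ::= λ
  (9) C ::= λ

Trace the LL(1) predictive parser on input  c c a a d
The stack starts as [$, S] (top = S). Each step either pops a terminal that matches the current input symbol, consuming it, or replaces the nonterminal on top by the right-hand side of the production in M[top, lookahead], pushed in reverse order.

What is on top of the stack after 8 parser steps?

d

     Stack        Input        Action
  1  $ S          c c a a d $  expand S ::= C c K d
  2  $ d K c C    c c a a d $  expand C ::= λ
  3  $ d K c      c c a a d $  match c
  4  $ d K        c a a d $    expand K ::= C c a a
  5  $ d a a c C  c a a d $    expand C ::= λ
  6  $ d a a c    c a a d $    match c
  7  $ d a a      a a d $      match a
  8  $ d a        a d $        match a
Stack after step 8: $ d (top = d).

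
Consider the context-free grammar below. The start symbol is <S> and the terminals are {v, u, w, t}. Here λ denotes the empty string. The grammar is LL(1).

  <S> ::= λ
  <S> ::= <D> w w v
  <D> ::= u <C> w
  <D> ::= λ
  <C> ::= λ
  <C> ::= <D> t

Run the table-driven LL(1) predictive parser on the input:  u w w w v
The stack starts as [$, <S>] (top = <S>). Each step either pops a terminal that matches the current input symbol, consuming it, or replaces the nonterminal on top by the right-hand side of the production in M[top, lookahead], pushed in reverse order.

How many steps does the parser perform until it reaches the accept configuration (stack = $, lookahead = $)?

8

step 1: stack=$ <S>  input=u w w w v $  — expand <S> ::= <D> w w v
step 2: stack=$ v w w <D>  input=u w w w v $  — expand <D> ::= u <C> w
step 3: stack=$ v w w w <C> u  input=u w w w v $  — match u
step 4: stack=$ v w w w <C>  input=w w w v $  — expand <C> ::= λ
step 5: stack=$ v w w w  input=w w w v $  — match w
step 6: stack=$ v w w  input=w w v $  — match w
step 7: stack=$ v w  input=w v $  — match w
step 8: stack=$ v  input=v $  — match v
Accept reached after 8 steps.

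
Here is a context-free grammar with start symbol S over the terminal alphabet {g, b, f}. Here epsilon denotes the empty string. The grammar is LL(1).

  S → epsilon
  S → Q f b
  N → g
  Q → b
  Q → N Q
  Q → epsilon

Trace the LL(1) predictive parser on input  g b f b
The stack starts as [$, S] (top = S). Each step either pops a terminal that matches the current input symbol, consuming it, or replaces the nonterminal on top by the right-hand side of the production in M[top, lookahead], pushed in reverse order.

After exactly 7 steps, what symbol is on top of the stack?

     Stack      Input      Action
  1  $ S        g b f b $  expand S → Q f b
  2  $ b f Q    g b f b $  expand Q → N Q
  3  $ b f Q N  g b f b $  expand N → g
  4  $ b f Q g  g b f b $  match g
  5  $ b f Q    b f b $    expand Q → b
  6  $ b f b    b f b $    match b
  7  $ b f      f b $      match f
Stack after step 7: $ b (top = b).

b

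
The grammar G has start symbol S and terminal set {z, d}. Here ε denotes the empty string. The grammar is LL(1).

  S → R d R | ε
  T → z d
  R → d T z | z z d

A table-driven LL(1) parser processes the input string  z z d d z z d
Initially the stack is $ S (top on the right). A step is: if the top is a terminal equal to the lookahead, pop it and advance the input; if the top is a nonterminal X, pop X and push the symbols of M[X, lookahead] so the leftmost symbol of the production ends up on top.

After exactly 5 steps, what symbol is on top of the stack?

     Stack        Input            Action
  1  $ S          z z d d z z d $  expand S → R d R
  2  $ R d R      z z d d z z d $  expand R → z z d
  3  $ R d d z z  z z d d z z d $  match z
  4  $ R d d z    z d d z z d $    match z
  5  $ R d d      d d z z d $      match d
Stack after step 5: $ R d (top = d).

d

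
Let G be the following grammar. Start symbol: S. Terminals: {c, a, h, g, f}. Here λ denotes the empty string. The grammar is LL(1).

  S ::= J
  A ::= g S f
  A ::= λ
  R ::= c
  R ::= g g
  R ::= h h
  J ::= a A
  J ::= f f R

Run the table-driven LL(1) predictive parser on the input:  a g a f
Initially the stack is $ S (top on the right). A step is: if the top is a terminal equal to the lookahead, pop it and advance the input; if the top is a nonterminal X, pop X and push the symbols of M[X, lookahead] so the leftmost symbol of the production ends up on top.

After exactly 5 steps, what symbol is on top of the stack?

S

step 1: stack=$ S  input=a g a f $  — expand S ::= J
step 2: stack=$ J  input=a g a f $  — expand J ::= a A
step 3: stack=$ A a  input=a g a f $  — match a
step 4: stack=$ A  input=g a f $  — expand A ::= g S f
step 5: stack=$ f S g  input=g a f $  — match g
Stack after step 5: $ f S (top = S).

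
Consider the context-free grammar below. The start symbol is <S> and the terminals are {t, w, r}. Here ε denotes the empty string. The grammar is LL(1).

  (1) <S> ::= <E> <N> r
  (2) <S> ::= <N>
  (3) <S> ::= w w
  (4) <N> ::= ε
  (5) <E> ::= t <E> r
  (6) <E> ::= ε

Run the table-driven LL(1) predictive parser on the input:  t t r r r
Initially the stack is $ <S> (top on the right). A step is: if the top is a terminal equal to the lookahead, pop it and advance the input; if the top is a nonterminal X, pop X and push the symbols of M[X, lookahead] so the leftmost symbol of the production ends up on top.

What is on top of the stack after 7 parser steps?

r

step 1: stack=$ <S>  input=t t r r r $  — expand <S> ::= <E> <N> r
step 2: stack=$ r <N> <E>  input=t t r r r $  — expand <E> ::= t <E> r
step 3: stack=$ r <N> r <E> t  input=t t r r r $  — match t
step 4: stack=$ r <N> r <E>  input=t r r r $  — expand <E> ::= t <E> r
step 5: stack=$ r <N> r r <E> t  input=t r r r $  — match t
step 6: stack=$ r <N> r r <E>  input=r r r $  — expand <E> ::= ε
step 7: stack=$ r <N> r r  input=r r r $  — match r
Stack after step 7: $ r <N> r (top = r).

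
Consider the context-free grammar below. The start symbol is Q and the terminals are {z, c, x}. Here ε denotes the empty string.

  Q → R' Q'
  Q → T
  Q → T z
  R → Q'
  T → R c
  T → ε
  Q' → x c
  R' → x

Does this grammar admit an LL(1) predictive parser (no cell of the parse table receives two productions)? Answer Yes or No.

No

FIRST(Q) = {ε, x, z}
FIRST(R) = {x}
FIRST(T) = {ε, x}
FIRST(Q') = {x}
FIRST(R') = {x}
FOLLOW(Q) = {$}
FOLLOW(R) = {c}
FOLLOW(T) = {$, z}
FOLLOW(Q') = {$, c}
FOLLOW(R') = {x}
Cell M[Q, x] receives both Q → R' Q' and Q → T and Q → T z — the grammar is not LL(1).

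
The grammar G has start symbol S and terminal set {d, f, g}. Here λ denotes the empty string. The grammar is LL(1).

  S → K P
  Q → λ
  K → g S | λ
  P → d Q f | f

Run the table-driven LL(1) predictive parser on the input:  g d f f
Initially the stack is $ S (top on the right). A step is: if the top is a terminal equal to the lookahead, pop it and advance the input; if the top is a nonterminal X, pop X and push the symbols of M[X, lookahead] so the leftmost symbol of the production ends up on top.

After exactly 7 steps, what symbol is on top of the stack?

step 1: stack=$ S  input=g d f f $  — expand S → K P
step 2: stack=$ P K  input=g d f f $  — expand K → g S
step 3: stack=$ P S g  input=g d f f $  — match g
step 4: stack=$ P S  input=d f f $  — expand S → K P
step 5: stack=$ P P K  input=d f f $  — expand K → λ
step 6: stack=$ P P  input=d f f $  — expand P → d Q f
step 7: stack=$ P f Q d  input=d f f $  — match d
Stack after step 7: $ P f Q (top = Q).

Q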